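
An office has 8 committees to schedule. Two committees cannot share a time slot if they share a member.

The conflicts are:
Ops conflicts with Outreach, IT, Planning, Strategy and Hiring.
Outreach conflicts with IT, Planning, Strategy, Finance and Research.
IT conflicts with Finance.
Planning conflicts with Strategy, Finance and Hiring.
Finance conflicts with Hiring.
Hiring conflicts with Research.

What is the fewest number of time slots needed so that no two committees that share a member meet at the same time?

Ops, Outreach, Planning, Strategy are mutually in conflict, so at least 4 time slots are needed.
4 time slots suffice: time slot 1 → {Outreach, Hiring}; time slot 2 → {Ops, Finance, Research}; time slot 3 → {IT, Planning}; time slot 4 → {Strategy}. Every pair that conflicts lands in different time slots.

4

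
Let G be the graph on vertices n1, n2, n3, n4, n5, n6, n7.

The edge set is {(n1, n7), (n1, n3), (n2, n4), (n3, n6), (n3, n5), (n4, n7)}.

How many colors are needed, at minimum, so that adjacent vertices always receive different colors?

n3 and n6 are adjacent, so at least 2 colors are needed.
2 colors suffice: n1=B, n2=R, n3=R, n4=B, n5=B, n6=B, n7=R. Each edge has distinct colors on its endpoints.

2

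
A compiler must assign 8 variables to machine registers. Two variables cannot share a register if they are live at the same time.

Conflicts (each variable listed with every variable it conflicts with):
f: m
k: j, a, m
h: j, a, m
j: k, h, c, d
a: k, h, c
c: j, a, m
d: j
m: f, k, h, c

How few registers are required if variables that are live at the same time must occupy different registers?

2

f and m conflict, so at least 2 registers are needed.
Using 2 registers: f=2, k=2, h=2, j=1, a=1, c=2, d=2, m=1. Every pair that conflicts lands in different registers.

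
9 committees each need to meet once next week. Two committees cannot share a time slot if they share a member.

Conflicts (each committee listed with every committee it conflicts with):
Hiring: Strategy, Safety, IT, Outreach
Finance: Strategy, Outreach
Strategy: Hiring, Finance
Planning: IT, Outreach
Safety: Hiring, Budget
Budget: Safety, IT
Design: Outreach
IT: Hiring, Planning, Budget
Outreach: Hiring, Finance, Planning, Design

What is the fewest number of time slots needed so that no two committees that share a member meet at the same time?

2

Planning and Outreach conflict, so at least 2 time slots are needed.
2 time slots suffice: time slot 1 → {Strategy, Safety, IT, Outreach}; time slot 2 → {Hiring, Finance, Planning, Budget, Design}. No two conflicting committees share a time slot.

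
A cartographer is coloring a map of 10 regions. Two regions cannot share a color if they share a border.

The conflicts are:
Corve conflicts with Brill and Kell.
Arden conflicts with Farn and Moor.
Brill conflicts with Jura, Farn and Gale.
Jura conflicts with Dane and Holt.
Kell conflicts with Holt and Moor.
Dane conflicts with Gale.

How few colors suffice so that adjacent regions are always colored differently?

The cycle Kell-Holt-Jura-Brill-Corve-Kell has odd length 5, so it cannot be 2-colored; at least 3 colors are needed.
One proper 3-coloring: Corve=2, Arden=1, Brill=1, Jura=2, Farn=2, Kell=1, Dane=1, Holt=3, Moor=2, Gale=2. No two conflicting regions share a color.

3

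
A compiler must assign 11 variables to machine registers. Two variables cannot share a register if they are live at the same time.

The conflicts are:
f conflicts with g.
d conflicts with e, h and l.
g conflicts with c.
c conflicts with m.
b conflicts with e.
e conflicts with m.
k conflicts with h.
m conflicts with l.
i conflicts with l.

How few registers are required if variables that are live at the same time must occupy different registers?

2

d and h conflict, so at least 2 registers are needed.
2 registers suffice: register 1 → {d, g, b, k, m, i}; register 2 → {f, c, e, h, l}. No two conflicting variables share a register.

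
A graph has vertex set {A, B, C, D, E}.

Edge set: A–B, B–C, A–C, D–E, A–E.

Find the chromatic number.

A, B, C form a triangle, so at least 3 colors are needed.
One proper 3-coloring: A=red, B=blue, C=green, D=red, E=blue. Every edge joins two different colors.

3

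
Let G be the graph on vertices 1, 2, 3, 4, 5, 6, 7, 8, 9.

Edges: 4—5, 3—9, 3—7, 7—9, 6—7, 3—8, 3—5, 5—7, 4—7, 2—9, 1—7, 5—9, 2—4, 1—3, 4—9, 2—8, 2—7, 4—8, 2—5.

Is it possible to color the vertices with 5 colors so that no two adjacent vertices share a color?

The chromatic number is 5. 2, 4, 5, 7, 9 are mutually adjacent (a clique of size 5), so at least 5 colors are needed.
A valid assignment using 5 colors: 1=green, 2=blue, 3=blue, 4=green, 5=purple, 6=blue, 7=red, 8=red, 9=yellow.
That is already a proper 5-coloring.

Yes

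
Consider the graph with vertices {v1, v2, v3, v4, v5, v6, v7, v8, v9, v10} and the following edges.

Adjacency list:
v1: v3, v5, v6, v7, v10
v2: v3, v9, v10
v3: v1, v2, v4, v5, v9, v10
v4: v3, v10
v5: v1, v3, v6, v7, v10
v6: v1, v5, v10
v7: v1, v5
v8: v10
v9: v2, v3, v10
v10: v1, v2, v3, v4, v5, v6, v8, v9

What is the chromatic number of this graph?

4

v1, v5, v6, v10 are pairwise adjacent (a clique of size 4), so at least 4 colors are needed.
4 colors suffice: color 1 → {v7, v10}; color 2 → {v3, v6, v8}; color 3 → {v4, v5, v9}; color 4 → {v1, v2}. No two adjacent vertices share a color.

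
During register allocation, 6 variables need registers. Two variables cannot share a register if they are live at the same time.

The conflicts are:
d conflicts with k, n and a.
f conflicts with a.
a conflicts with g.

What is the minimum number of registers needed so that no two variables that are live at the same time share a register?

2

d and a conflict, so at least 2 registers are needed.
2 registers suffice: register 1 → {d, f, g}; register 2 → {k, n, a}. No two conflicting variables share a register.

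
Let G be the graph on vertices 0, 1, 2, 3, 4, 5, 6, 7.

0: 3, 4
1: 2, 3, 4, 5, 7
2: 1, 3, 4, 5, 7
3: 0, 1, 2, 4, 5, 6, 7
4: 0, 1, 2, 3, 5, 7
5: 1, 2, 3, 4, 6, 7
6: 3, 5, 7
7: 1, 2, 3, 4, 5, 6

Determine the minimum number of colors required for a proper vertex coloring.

6

1, 2, 3, 4, 5, 7 form a clique, so at least 6 colors are needed.
6 colors suffice: color red → {3}; color blue → {0, 7}; color green → {4, 6}; color yellow → {5}; color purple → {1}; color orange → {2}. Every edge joins two different colors.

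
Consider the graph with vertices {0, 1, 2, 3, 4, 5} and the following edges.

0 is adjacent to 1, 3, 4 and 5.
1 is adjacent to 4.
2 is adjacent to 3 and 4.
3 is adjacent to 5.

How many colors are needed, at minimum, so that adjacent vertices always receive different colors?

3

0, 1, 4 are mutually adjacent, so at least 3 colors are needed.
3 colors suffice: color a → {0, 2}; color b → {3, 4}; color c → {1, 5}. No two adjacent vertices share a color.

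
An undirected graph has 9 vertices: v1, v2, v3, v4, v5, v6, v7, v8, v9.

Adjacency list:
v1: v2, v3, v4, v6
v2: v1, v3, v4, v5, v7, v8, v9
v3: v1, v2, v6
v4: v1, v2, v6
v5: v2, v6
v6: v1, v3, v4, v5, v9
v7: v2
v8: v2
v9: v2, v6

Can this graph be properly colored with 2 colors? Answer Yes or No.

No

v1, v2, v4 are pairwise adjacent, so at least 3 colors are needed.
So 2 colors are not enough.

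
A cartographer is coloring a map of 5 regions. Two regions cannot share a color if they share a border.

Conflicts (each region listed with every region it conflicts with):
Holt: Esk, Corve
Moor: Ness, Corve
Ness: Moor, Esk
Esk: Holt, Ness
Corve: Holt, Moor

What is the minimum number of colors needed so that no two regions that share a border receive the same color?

The cycle Moor-Ness-Esk-Holt-Corve-Moor has odd length 5, so it cannot be 2-colored; at least 3 colors are needed.
One proper 3-coloring: Holt=2, Moor=3, Ness=2, Esk=1, Corve=1. Each listed conflict is separated.

3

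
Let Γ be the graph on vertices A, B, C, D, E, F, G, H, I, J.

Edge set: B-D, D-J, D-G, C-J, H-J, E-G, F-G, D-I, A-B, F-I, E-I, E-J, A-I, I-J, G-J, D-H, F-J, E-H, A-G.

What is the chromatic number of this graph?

3

E, I, J are pairwise adjacent, so at least 3 colors are needed.
3 colors suffice: color 1 → {A, J}; color 2 → {C, D, E, F}; color 3 → {B, G, H, I}. Each edge has distinct colors on its endpoints.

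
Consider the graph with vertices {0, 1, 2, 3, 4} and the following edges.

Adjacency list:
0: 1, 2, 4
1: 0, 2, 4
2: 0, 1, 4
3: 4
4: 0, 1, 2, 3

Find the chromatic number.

0, 1, 2, 4 form a clique, so at least 4 colors are needed.
4 colors suffice: color a → {4}; color b → {1, 3}; color c → {0}; color d → {2}. Each edge has distinct colors on its endpoints.

4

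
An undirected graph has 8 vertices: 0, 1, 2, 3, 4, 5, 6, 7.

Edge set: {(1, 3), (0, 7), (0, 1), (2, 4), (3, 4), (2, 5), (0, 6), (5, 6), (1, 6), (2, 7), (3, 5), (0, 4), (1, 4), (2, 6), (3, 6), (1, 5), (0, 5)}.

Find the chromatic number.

1, 3, 5, 6 are mutually adjacent (a clique of size 4), so at least 4 colors are needed.
4 colors suffice: 0=d, 1=c, 2=c, 3=d, 4=a, 5=b, 6=a, 7=a. Each edge has distinct colors on its endpoints.

4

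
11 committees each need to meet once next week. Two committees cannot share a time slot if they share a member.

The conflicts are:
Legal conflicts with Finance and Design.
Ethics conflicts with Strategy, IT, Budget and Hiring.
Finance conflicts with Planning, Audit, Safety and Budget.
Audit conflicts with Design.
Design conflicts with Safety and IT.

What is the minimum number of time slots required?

2

Ethics and Budget conflict, so at least 2 time slots are needed.
2 time slots suffice: time slot 1 → {Ethics, Finance, Design}; time slot 2 → {Legal, Planning, Audit, Strategy, Safety, IT, Budget, Hiring}. Every pair that conflicts lands in different time slots.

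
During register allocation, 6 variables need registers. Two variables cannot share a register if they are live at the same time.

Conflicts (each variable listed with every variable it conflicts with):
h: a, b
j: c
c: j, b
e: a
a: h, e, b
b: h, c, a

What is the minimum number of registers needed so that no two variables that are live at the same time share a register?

3

h, a, b all conflict with each other, so at least 3 registers are needed.
3 registers suffice: register 1 → {j, e, b}; register 2 → {c, a}; register 3 → {h}. Each listed conflict is separated.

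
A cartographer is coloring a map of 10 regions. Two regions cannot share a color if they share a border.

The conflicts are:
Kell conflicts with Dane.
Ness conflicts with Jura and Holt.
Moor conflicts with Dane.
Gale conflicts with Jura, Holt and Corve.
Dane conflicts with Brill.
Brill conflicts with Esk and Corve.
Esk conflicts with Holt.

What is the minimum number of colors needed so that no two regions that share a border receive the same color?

3

The cycle Holt-Esk-Brill-Corve-Gale-Holt has odd length 5, so it cannot be 2-colored; at least 3 colors are needed.
A valid assignment using 3 colors: Kell=2, Ness=1, Moor=2, Gale=1, Dane=1, Brill=2, Esk=1, Jura=2, Holt=2, Corve=3. No two conflicting regions share a color.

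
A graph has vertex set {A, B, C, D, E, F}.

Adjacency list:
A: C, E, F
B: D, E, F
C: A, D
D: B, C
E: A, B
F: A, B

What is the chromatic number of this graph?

3

The cycle D-B-F-A-C-D has odd length 5, so it cannot be 2-colored; at least 3 colors are needed.
A valid assignment using 3 colors: A=1, B=1, C=3, D=2, E=2, F=2. Every edge joins two different colors.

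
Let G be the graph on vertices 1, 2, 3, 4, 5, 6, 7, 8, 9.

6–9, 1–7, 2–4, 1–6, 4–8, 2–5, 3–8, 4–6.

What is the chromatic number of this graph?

4 and 6 are adjacent, so at least 2 colors are needed.
A valid assignment using 2 colors: 1=red, 2=blue, 3=red, 4=red, 5=red, 6=blue, 7=blue, 8=blue, 9=red. No two adjacent vertices share a color.

2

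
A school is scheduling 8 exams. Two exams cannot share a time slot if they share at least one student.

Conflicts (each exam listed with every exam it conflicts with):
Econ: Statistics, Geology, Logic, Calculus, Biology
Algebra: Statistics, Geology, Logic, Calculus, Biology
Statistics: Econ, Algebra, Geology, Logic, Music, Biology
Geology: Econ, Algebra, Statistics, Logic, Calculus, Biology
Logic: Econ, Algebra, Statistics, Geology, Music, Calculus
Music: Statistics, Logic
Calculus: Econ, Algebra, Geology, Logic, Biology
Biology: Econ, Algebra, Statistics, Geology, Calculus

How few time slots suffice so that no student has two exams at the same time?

Econ, Statistics, Geology, Logic are mutually in conflict, so at least 4 time slots are needed.
4 time slots suffice: time slot 1 → {Logic, Biology}; time slot 2 → {Statistics, Calculus}; time slot 3 → {Geology, Music}; time slot 4 → {Econ, Algebra}. No two conflicting exams share a time slot.

4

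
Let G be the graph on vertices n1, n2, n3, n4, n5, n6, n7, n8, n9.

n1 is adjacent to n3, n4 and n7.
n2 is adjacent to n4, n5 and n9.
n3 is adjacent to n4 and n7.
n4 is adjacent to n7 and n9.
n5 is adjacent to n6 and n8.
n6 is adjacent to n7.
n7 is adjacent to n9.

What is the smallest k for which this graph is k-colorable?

4

n1, n3, n4, n7 are mutually adjacent (a clique of size 4), so at least 4 colors are needed.
A valid assignment using 4 colors: n1=3, n2=2, n3=4, n4=1, n5=1, n6=3, n7=2, n8=2, n9=3. Each edge has distinct colors on its endpoints.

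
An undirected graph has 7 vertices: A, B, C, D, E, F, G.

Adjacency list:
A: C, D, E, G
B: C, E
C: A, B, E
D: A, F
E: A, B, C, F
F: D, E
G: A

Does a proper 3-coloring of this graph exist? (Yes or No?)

Yes

The chromatic number is 3. A, C, E are pairwise adjacent, so at least 3 colors are needed.
3 colors suffice: color 1 → {D, E, G}; color 2 → {A, B, F}; color 3 → {C}.
That is already a proper 3-coloring.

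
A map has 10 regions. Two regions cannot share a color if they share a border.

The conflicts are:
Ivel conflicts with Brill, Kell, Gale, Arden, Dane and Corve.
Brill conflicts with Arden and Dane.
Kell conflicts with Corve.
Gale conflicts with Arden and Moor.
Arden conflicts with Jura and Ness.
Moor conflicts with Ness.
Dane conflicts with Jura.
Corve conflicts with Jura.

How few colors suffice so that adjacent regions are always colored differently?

3

Ivel, Gale, Arden pairwise conflict, so at least 3 colors are needed.
3 colors suffice: color 1 → {Ivel, Jura, Ness}; color 2 → {Arden, Moor, Dane, Corve}; color 3 → {Brill, Kell, Gale}. Every pair that conflicts lands in different colors.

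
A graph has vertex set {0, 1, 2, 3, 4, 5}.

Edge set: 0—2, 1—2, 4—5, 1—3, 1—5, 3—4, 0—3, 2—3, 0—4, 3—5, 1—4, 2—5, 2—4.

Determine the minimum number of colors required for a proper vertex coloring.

5

1, 2, 3, 4, 5 form a clique, so at least 5 colors are needed.
A valid assignment using 5 colors: 0=d, 1=d, 2=c, 3=a, 4=b, 5=e. No two adjacent vertices share a color.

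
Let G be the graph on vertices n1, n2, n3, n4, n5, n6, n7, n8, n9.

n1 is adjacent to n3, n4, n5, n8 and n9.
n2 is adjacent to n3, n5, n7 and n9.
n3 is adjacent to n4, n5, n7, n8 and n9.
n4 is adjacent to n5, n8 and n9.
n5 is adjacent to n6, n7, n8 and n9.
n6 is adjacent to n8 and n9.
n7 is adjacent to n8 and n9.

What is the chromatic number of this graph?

5

n1, n3, n4, n5, n9 form a clique, so at least 5 colors are needed.
5 colors suffice: color 1 → {n5}; color 2 → {n8, n9}; color 3 → {n3, n6}; color 4 → {n1, n7}; color 5 → {n2, n4}. Every edge joins two different colors.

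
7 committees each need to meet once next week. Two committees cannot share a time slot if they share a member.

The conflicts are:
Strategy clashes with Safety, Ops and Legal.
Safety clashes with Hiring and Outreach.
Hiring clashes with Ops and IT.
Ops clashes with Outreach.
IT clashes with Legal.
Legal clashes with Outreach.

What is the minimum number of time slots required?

The cycle Ops-Outreach-Legal-IT-Hiring-Ops has odd length 5, so it cannot be 2-colored; at least 3 time slots are needed.
3 time slots suffice: time slot 1 → {Safety, Ops, Legal}; time slot 2 → {Strategy, Hiring, Outreach}; time slot 3 → {IT}. Each listed conflict is separated.

3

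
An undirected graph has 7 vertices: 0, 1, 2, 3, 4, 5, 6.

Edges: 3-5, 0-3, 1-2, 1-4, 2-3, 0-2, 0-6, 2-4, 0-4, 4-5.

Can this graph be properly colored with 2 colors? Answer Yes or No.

1, 2, 4 are mutually adjacent, so at least 3 colors are needed.
So 2 colors are not enough.

No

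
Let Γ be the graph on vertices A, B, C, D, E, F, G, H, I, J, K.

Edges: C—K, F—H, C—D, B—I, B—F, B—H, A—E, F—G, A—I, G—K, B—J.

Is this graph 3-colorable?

Yes

The chromatic number is 3. B, F, H are pairwise adjacent, so at least 3 colors are needed.
3 colors suffice: color red → {A, B, C, G}; color blue → {D, E, F, I, J, K}; color green → {H}.
That is already a proper 3-coloring.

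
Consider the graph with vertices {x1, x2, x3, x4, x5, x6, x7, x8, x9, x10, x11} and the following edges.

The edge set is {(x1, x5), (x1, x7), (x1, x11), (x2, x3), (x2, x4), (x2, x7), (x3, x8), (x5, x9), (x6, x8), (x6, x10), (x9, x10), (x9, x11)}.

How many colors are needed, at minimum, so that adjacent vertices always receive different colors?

The cycle x8-x6-x10-x9-x5-x1-x7-x2-x3-x8 has odd length 9, so it cannot be 2-colored; at least 3 colors are needed.
3 colors suffice: x1=1, x2=1, x3=2, x4=2, x5=2, x6=2, x7=2, x8=1, x9=1, x10=3, x11=2. No two adjacent vertices share a color.

3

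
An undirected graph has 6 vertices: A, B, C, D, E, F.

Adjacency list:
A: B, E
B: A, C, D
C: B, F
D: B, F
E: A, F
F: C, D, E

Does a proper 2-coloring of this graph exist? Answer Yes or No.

The cycle A-E-F-D-B-A has odd length 5, so it cannot be 2-colored; at least 3 colors are needed.
So 2 colors are not enough.

No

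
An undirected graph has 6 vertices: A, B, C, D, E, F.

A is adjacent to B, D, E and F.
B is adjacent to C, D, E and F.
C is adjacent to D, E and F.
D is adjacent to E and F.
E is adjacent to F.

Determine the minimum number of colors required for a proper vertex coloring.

A, B, D, E, F are pairwise adjacent (a clique of size 5), so at least 5 colors are needed.
A valid assignment using 5 colors: A=purple, B=green, C=purple, D=red, E=yellow, F=blue. Each edge has distinct colors on its endpoints.

5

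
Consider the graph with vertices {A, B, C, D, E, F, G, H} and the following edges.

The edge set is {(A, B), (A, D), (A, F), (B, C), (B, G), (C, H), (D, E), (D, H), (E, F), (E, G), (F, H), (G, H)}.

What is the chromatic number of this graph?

The cycle A-D-E-G-B-A has odd length 5, so it cannot be 2-colored; at least 3 colors are needed.
3 colors suffice: color red → {B, E, H}; color blue → {A, C, G}; color green → {D, F}. Each edge has distinct colors on its endpoints.

3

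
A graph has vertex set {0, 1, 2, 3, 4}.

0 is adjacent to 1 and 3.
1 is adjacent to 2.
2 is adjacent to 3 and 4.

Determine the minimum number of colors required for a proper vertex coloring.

2 and 4 are adjacent, so at least 2 colors are needed.
One proper 2-coloring: 0=a, 1=b, 2=a, 3=b, 4=b. Each edge has distinct colors on its endpoints.

2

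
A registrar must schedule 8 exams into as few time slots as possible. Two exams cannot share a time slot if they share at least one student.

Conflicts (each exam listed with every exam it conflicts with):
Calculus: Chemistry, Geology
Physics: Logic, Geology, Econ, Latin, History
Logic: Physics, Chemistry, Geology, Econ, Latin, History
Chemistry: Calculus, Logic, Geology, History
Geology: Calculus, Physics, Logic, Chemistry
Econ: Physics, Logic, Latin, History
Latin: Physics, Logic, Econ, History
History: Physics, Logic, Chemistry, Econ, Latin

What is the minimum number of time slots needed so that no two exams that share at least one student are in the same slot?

5

Physics, Logic, Econ, Latin, History all conflict with each other, so at least 5 time slots are needed.
A valid assignment using 5 time slots: Calculus=1, Physics=3, Logic=1, Chemistry=3, Geology=2, Econ=5, Latin=4, History=2. Every pair that conflicts lands in different time slots.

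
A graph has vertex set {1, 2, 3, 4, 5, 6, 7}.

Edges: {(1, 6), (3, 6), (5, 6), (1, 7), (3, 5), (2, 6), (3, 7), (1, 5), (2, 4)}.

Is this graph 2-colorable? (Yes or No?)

No

1, 5, 6 form a triangle, so at least 3 colors are needed.
So 2 colors are not enough.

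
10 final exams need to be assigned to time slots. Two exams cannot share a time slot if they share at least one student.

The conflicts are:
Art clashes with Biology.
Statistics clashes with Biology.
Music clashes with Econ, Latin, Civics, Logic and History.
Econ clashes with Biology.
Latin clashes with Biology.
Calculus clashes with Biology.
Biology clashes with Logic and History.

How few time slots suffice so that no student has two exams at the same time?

Music and History conflict, so at least 2 time slots are needed.
2 time slots suffice: Art=2, Statistics=2, Music=1, Econ=2, Latin=2, Calculus=2, Biology=1, Civics=2, Logic=2, History=2. No two conflicting exams share a time slot.

2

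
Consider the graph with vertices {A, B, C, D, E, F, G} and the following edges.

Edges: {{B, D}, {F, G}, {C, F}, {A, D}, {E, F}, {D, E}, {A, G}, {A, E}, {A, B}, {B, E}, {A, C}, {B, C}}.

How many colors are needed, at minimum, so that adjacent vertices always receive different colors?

A, B, D, E are mutually adjacent (a clique of size 4), so at least 4 colors are needed.
4 colors suffice: color red → {A, F}; color blue → {C, E, G}; color green → {B}; color yellow → {D}. Each edge has distinct colors on its endpoints.

4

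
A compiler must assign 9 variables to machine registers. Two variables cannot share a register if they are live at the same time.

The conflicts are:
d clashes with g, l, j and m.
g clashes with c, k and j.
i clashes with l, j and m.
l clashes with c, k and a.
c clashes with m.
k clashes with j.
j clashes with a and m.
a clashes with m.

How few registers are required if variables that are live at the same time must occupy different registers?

3

d, g, j are mutually in conflict, so at least 3 registers are needed.
3 registers suffice: register 1 → {l, j}; register 2 → {g, m}; register 3 → {d, i, c, k, a}. Every pair that conflicts lands in different registers.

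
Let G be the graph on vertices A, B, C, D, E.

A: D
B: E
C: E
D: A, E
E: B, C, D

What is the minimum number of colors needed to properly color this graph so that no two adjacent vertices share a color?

D and E are adjacent, so at least 2 colors are needed.
2 colors suffice: color 1 → {A, E}; color 2 → {B, C, D}. No two adjacent vertices share a color.

2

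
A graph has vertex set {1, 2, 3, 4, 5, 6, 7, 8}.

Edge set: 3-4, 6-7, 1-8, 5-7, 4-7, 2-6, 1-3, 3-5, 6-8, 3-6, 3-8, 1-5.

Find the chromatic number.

3, 6, 8 are mutually adjacent, so at least 3 colors are needed.
One proper 3-coloring: 1=blue, 2=red, 3=red, 4=blue, 5=green, 6=blue, 7=red, 8=green. Each edge has distinct colors on its endpoints.

3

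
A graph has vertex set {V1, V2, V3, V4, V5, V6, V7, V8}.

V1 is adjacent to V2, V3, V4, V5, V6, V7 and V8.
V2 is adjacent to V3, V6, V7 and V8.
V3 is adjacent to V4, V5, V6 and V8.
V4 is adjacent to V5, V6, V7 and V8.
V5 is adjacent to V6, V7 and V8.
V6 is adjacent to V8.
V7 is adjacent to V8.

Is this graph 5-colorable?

V1, V3, V4, V5, V6, V8 form a clique, so at least 6 colors are needed.
So 5 colors are not enough.

No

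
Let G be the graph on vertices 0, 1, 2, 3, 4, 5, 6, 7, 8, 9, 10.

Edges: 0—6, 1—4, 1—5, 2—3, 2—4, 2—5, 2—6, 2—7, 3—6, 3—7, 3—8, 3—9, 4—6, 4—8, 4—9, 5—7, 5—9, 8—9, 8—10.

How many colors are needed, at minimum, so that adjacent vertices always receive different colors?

4, 8, 9 form a triangle, so at least 3 colors are needed.
3 colors suffice: color red → {0, 1, 2, 9, 10}; color blue → {3, 4, 5}; color green → {6, 7, 8}. Each edge has distinct colors on its endpoints.

3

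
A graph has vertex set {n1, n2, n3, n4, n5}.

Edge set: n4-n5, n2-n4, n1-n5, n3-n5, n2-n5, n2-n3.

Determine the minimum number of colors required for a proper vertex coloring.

n2, n4, n5 are pairwise adjacent, so at least 3 colors are needed.
3 colors suffice: color 1 → {n5}; color 2 → {n1, n2}; color 3 → {n3, n4}. Every edge joins two different colors.

3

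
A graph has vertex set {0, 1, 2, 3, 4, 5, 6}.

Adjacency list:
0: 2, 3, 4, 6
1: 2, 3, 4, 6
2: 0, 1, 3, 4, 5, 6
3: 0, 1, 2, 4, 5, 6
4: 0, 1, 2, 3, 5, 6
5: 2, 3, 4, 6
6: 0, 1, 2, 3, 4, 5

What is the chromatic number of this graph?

5

2, 3, 4, 5, 6 are mutually adjacent (a clique of size 5), so at least 5 colors are needed.
5 colors suffice: color red → {4}; color blue → {3}; color green → {2}; color yellow → {6}; color purple → {0, 1, 5}. Each edge has distinct colors on its endpoints.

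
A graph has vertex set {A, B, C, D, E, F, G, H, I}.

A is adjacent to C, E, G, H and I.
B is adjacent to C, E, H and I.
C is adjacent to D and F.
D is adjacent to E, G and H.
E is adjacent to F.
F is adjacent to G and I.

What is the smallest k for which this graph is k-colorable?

B and E are adjacent, so at least 2 colors are needed.
One proper 2-coloring: A=1, B=1, C=2, D=1, E=2, F=1, G=2, H=2, I=2. No two adjacent vertices share a color.

2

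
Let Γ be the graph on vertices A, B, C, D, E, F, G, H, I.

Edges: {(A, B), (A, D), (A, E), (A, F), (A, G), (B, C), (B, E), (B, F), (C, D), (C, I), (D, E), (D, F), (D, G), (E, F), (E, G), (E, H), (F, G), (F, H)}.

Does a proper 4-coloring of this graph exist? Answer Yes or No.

A, D, E, F, G are pairwise adjacent (a clique of size 5), so at least 5 colors are needed.
So 4 colors are not enough.

No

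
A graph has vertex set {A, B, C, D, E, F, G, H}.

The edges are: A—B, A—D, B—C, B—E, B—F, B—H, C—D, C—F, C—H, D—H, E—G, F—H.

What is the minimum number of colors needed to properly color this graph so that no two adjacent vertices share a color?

4

B, C, F, H form a clique, so at least 4 colors are needed.
4 colors suffice: color red → {B, D, G}; color blue → {A, C, E}; color green → {H}; color yellow → {F}. No two adjacent vertices share a color.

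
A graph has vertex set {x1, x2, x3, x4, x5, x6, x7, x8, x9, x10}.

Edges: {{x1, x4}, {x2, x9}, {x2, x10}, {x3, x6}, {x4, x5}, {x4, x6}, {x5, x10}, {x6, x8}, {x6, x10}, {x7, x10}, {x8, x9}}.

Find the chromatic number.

The cycle x9-x2-x10-x6-x8-x9 has odd length 5, so it cannot be 2-colored; at least 3 colors are needed.
3 colors suffice: color R → {x3, x4, x9, x10}; color B → {x1, x2, x5, x6, x7}; color G → {x8}. No two adjacent vertices share a color.

3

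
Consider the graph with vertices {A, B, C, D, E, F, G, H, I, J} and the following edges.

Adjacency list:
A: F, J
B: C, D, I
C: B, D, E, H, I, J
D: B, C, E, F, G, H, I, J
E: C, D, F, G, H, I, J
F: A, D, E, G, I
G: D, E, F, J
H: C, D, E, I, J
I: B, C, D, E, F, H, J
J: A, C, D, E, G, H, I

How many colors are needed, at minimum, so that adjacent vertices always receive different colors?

6

C, D, E, H, I, J are pairwise adjacent (a clique of size 6), so at least 6 colors are needed.
6 colors suffice: color 1 → {A, D}; color 2 → {G, I}; color 3 → {B, E}; color 4 → {F, J}; color 5 → {C}; color 6 → {H}. No two adjacent vertices share a color.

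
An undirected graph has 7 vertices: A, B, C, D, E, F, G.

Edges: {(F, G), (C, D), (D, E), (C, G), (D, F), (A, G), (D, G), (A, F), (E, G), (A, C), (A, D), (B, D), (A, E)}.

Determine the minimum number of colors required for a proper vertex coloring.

4

A, D, E, G are mutually adjacent (a clique of size 4), so at least 4 colors are needed.
One proper 4-coloring: A=blue, B=blue, C=yellow, D=red, E=yellow, F=yellow, G=green. Each edge has distinct colors on its endpoints.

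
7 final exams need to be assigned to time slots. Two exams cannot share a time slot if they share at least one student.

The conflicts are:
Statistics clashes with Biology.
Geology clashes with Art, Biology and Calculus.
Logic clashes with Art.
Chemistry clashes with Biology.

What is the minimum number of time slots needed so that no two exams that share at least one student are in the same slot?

Chemistry and Biology conflict, so at least 2 time slots are needed.
2 time slots suffice: time slot 1 → {Art, Biology, Calculus}; time slot 2 → {Statistics, Geology, Logic, Chemistry}. No two conflicting exams share a time slot.

2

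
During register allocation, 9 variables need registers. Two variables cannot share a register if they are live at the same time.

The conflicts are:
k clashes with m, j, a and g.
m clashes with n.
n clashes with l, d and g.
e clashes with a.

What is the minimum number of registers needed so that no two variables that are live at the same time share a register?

m and n conflict, so at least 2 registers are needed.
A valid assignment using 2 registers: k=1, m=2, n=1, e=1, l=2, d=2, j=2, a=2, g=2. Every pair that conflicts lands in different registers.

2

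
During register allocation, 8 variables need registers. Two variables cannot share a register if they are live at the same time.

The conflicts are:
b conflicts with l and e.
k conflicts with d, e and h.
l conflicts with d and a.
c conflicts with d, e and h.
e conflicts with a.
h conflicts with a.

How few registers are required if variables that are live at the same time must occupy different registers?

The cycle k-h-a-l-d-k has odd length 5, so it cannot be 2-colored; at least 3 registers are needed.
Using 3 registers: b=2, k=2, l=3, c=2, d=1, e=1, h=1, a=2. Every pair that conflicts lands in different registers.

3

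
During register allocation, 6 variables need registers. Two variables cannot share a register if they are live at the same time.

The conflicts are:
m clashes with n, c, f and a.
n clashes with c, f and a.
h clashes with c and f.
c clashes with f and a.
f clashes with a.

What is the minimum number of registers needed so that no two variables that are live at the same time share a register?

5

m, n, c, f, a are mutually in conflict, so at least 5 registers are needed.
5 registers suffice: register 1 → {c}; register 2 → {f}; register 3 → {m, h}; register 4 → {a}; register 5 → {n}. No two conflicting variables share a register.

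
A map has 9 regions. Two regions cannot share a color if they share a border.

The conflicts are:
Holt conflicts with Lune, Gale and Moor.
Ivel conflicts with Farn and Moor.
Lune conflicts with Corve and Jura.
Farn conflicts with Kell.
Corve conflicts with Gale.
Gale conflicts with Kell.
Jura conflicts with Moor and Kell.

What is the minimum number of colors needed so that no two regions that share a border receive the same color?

The cycle Jura-Lune-Corve-Gale-Kell-Jura has odd length 5, so it cannot be 2-colored; at least 3 colors are needed.
3 colors suffice: color 1 → {Lune, Farn, Gale, Moor}; color 2 → {Holt, Ivel, Corve, Jura}; color 3 → {Kell}. Every pair that conflicts lands in different colors.

3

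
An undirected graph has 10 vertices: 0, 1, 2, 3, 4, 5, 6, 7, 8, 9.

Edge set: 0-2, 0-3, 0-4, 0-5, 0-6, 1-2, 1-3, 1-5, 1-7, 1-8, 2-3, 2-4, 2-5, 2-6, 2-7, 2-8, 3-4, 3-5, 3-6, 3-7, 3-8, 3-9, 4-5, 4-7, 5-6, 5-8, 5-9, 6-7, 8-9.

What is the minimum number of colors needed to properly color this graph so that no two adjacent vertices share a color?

0, 2, 3, 5, 6 are mutually adjacent (a clique of size 5), so at least 5 colors are needed.
One proper 5-coloring: 0=yellow, 1=purple, 2=blue, 3=red, 4=purple, 5=green, 6=purple, 7=green, 8=yellow, 9=blue. Each edge has distinct colors on its endpoints.

5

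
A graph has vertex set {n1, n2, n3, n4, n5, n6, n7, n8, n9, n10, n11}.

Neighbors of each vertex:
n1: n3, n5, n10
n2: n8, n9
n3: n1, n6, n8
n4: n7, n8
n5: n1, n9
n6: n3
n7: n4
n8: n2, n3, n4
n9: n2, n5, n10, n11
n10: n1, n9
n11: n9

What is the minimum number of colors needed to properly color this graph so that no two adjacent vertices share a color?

2

n4 and n8 are adjacent, so at least 2 colors are needed.
2 colors suffice: color 1 → {n1, n6, n7, n8, n9}; color 2 → {n2, n3, n4, n5, n10, n11}. Every edge joins two different colors.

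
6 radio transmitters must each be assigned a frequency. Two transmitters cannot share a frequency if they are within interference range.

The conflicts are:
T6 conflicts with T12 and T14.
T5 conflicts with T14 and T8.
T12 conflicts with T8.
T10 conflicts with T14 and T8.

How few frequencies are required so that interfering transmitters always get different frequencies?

3

The cycle T5-T8-T12-T6-T14-T5 has odd length 5, so it cannot be 2-colored; at least 3 frequencies are needed.
Using 3 frequencies: T6=3, T5=2, T12=2, T10=2, T14=1, T8=1. Every pair that conflicts lands in different frequencies.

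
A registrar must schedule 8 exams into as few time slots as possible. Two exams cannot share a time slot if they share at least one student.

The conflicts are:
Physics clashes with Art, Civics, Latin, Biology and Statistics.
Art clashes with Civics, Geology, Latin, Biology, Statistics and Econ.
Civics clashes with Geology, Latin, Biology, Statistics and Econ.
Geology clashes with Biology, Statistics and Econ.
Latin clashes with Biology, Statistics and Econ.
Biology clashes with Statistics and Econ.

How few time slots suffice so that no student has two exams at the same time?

Physics, Art, Civics, Latin, Biology, Statistics are mutually in conflict, so at least 6 time slots are needed.
A valid assignment using 6 time slots: Physics=6, Art=2, Civics=3, Geology=4, Latin=4, Biology=1, Statistics=5, Econ=5. Every pair that conflicts lands in different time slots.

6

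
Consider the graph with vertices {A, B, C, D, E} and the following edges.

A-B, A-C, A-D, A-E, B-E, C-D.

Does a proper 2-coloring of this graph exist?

A, C, D are mutually adjacent, so at least 3 colors are needed.
So 2 colors are not enough.

No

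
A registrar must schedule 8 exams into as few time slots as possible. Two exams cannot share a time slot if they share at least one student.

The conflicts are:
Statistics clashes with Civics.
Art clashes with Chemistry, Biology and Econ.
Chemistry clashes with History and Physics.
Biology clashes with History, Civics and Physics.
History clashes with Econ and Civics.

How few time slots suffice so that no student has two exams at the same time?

Biology, History, Civics are mutually in conflict, so at least 3 time slots are needed.
Using 3 time slots: Statistics=1, Art=2, Chemistry=1, Biology=1, History=2, Econ=1, Civics=3, Physics=2. Each listed conflict is separated.

3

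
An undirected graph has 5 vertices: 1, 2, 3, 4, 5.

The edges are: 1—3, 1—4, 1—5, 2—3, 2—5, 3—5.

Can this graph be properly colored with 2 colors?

No

1, 3, 5 are pairwise adjacent, so at least 3 colors are needed.
So 2 colors are not enough.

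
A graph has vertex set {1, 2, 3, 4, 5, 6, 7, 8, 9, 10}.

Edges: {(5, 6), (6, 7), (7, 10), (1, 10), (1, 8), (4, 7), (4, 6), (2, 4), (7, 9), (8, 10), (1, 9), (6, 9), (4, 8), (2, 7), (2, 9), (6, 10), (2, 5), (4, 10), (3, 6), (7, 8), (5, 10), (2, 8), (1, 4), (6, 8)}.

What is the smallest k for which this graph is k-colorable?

5

4, 6, 7, 8, 10 form a clique, so at least 5 colors are needed.
One proper 5-coloring: 1=red, 2=red, 3=blue, 4=purple, 5=blue, 6=red, 7=green, 8=blue, 9=blue, 10=yellow. Each edge has distinct colors on its endpoints.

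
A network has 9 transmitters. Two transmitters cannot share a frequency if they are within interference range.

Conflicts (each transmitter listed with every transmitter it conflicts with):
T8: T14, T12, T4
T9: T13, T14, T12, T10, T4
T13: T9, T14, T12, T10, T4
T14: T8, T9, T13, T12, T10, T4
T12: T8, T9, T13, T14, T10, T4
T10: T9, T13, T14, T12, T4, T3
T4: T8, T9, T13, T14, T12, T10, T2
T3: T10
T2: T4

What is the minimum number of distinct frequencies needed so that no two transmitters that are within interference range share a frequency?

6

T9, T13, T14, T12, T10, T4 pairwise conflict, so at least 6 frequencies are needed.
Using 6 frequencies: T8=4, T9=5, T13=6, T14=3, T12=2, T10=4, T4=1, T3=1, T2=2. Every pair that conflicts lands in different frequencies.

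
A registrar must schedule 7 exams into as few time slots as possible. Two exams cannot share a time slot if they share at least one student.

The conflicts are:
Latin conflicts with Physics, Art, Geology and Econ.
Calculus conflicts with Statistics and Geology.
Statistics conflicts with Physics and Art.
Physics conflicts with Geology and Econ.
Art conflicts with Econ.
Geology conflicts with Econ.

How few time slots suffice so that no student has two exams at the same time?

4

Latin, Physics, Geology, Econ pairwise conflict, so at least 4 time slots are needed.
4 time slots suffice: time slot 1 → {Calculus, Physics, Art}; time slot 2 → {Statistics, Econ}; time slot 3 → {Geology}; time slot 4 → {Latin}. Every pair that conflicts lands in different time slots.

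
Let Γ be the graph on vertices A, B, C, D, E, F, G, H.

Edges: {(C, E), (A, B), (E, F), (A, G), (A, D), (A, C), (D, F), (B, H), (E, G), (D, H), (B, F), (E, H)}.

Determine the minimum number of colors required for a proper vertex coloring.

The cycle A-D-H-E-G-A has odd length 5, so it cannot be 2-colored; at least 3 colors are needed.
3 colors suffice: color 1 → {A, E}; color 2 → {C, F, G, H}; color 3 → {B, D}. Each edge has distinct colors on its endpoints.

3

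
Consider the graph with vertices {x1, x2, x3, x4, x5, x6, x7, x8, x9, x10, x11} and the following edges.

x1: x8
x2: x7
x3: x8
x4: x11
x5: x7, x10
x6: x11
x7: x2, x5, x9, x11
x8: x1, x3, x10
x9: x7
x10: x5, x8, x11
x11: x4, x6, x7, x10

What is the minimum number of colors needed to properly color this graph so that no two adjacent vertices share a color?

x5 and x7 are adjacent, so at least 2 colors are needed.
2 colors suffice: color 1 → {x1, x3, x4, x6, x7, x10}; color 2 → {x2, x5, x8, x9, x11}. Every edge joins two different colors.

2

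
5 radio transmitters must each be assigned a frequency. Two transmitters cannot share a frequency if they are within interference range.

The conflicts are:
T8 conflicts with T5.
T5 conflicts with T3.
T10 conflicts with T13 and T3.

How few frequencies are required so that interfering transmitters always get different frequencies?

T10 and T13 conflict, so at least 2 frequencies are needed.
2 frequencies suffice: frequency 1 → {T5, T10}; frequency 2 → {T8, T13, T3}. No two conflicting transmitters share a frequency.

2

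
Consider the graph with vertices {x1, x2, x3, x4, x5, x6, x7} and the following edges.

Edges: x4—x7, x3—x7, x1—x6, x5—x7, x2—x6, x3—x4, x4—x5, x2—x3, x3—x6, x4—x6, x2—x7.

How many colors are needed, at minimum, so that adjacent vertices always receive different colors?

3

x2, x3, x7 form a triangle, so at least 3 colors are needed.
A valid assignment using 3 colors: x1=R, x2=B, x3=R, x4=B, x5=R, x6=G, x7=G. No two adjacent vertices share a color.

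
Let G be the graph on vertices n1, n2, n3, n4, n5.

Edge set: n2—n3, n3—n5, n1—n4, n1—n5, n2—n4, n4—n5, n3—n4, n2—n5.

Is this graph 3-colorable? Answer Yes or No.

No

n2, n3, n4, n5 are pairwise adjacent (a clique of size 4), so at least 4 colors are needed.
So 3 colors are not enough.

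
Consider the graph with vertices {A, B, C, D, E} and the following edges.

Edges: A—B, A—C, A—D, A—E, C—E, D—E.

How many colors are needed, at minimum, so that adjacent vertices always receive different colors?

3

A, D, E are pairwise adjacent, so at least 3 colors are needed.
3 colors suffice: color red → {A}; color blue → {B, E}; color green → {C, D}. No two adjacent vertices share a color.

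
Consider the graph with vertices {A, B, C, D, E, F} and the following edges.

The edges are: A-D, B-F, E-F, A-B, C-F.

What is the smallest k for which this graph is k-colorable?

2

A and B are adjacent, so at least 2 colors are needed.
One proper 2-coloring: A=1, B=2, C=2, D=2, E=2, F=1. No two adjacent vertices share a color.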